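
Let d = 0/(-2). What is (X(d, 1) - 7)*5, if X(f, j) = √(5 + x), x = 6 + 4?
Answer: -35 + 5*√15 ≈ -15.635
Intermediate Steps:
d = 0 (d = 0*(-½) = 0)
x = 10
X(f, j) = √15 (X(f, j) = √(5 + 10) = √15)
(X(d, 1) - 7)*5 = (√15 - 7)*5 = (-7 + √15)*5 = -35 + 5*√15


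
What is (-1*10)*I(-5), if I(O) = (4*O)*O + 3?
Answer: -1030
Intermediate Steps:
I(O) = 3 + 4*O² (I(O) = 4*O² + 3 = 3 + 4*O²)
(-1*10)*I(-5) = (-1*10)*(3 + 4*(-5)²) = -10*(3 + 4*25) = -10*(3 + 100) = -10*103 = -1030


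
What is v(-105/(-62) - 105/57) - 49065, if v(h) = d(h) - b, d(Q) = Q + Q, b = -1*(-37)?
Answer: -28921253/589 ≈ -49102.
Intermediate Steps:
b = 37
d(Q) = 2*Q
v(h) = -37 + 2*h (v(h) = 2*h - 1*37 = 2*h - 37 = -37 + 2*h)
v(-105/(-62) - 105/57) - 49065 = (-37 + 2*(-105/(-62) - 105/57)) - 49065 = (-37 + 2*(-105*(-1/62) - 105*1/57)) - 49065 = (-37 + 2*(105/62 - 35/19)) - 49065 = (-37 + 2*(-175/1178)) - 49065 = (-37 - 175/589) - 49065 = -21968/589 - 49065 = -28921253/589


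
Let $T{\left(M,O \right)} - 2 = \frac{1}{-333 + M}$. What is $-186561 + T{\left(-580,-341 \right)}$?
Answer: $- \frac{170328368}{913} \approx -1.8656 \cdot 10^{5}$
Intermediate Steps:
$T{\left(M,O \right)} = 2 + \frac{1}{-333 + M}$
$-186561 + T{\left(-580,-341 \right)} = -186561 + \frac{-665 + 2 \left(-580\right)}{-333 - 580} = -186561 + \frac{-665 - 1160}{-913} = -186561 - - \frac{1825}{913} = -186561 + \frac{1825}{913} = - \frac{170328368}{913}$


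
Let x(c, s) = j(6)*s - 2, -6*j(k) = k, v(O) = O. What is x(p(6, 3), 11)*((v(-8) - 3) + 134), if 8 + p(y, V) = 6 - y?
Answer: -1599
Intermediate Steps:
p(y, V) = -2 - y (p(y, V) = -8 + (6 - y) = -2 - y)
j(k) = -k/6
x(c, s) = -2 - s (x(c, s) = (-1/6*6)*s - 2 = -s - 2 = -2 - s)
x(p(6, 3), 11)*((v(-8) - 3) + 134) = (-2 - 1*11)*((-8 - 3) + 134) = (-2 - 11)*(-11 + 134) = -13*123 = -1599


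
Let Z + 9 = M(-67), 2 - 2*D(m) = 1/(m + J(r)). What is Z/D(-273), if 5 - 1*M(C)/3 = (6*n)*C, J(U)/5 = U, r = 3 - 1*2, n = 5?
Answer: 1078432/179 ≈ 6024.8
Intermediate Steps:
r = 1 (r = 3 - 2 = 1)
J(U) = 5*U
M(C) = 15 - 90*C (M(C) = 15 - 3*6*5*C = 15 - 90*C)
D(m) = 1 - 1/(2*(5 + m)) (D(m) = 1 - 1/(2*(m + 5*1)) = 1 - 1/(2*(m + 5)) = 1 - 1/(2*(5 + m)))
Z = 6036 (Z = -9 + (15 - 90*(-67)) = -9 + (15 + 6030) = -9 + 6045 = 6036)
Z/D(-273) = 6036/(((9/2 - 273)/(5 - 273))) = 6036/((-537/2/(-268))) = 6036/((-1/268*(-537/2))) = 6036/(537/536) = 6036*(536/537) = 1078432/179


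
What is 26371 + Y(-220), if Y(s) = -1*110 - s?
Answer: 26481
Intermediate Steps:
Y(s) = -110 - s
26371 + Y(-220) = 26371 + (-110 - 1*(-220)) = 26371 + (-110 + 220) = 26371 + 110 = 26481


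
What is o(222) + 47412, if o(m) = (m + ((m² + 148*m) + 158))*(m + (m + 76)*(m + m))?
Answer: 10936753092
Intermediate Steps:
o(m) = (m + 2*m*(76 + m))*(158 + m² + 149*m) (o(m) = (m + (158 + m² + 148*m))*(m + (76 + m)*(2*m)) = (158 + m² + 149*m)*(m + 2*m*(76 + m)) = (m + 2*m*(76 + m))*(158 + m² + 149*m))
o(222) + 47412 = 222*(24174 + 2*222³ + 451*222² + 23113*222) + 47412 = 222*(24174 + 2*10941048 + 451*49284 + 5131086) + 47412 = 222*(24174 + 21882096 + 22227084 + 5131086) + 47412 = 222*49264440 + 47412 = 10936705680 + 47412 = 10936753092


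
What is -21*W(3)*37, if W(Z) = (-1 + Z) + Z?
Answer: -3885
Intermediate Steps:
W(Z) = -1 + 2*Z
-21*W(3)*37 = -21*(-1 + 2*3)*37 = -21*(-1 + 6)*37 = -21*5*37 = -105*37 = -3885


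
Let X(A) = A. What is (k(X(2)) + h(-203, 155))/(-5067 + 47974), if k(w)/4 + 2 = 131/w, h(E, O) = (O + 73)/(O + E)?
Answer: 997/171628 ≈ 0.0058091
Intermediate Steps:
h(E, O) = (73 + O)/(E + O)
k(w) = -8 + 524/w (k(w) = -8 + 4*(131/w) = -8 + 524/w)
(k(X(2)) + h(-203, 155))/(-5067 + 47974) = ((-8 + 524/2) + (73 + 155)/(-203 + 155))/(-5067 + 47974) = ((-8 + 524*(½)) + 228/(-48))/42907 = ((-8 + 262) - 1/48*228)*(1/42907) = (254 - 19/4)*(1/42907) = (997/4)*(1/42907) = 997/171628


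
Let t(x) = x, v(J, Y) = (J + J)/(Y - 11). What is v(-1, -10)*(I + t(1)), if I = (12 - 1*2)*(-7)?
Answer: -46/7 ≈ -6.5714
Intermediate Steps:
v(J, Y) = 2*J/(-11 + Y) (v(J, Y) = (2*J)/(-11 + Y) = 2*J/(-11 + Y))
I = -70 (I = (12 - 2)*(-7) = 10*(-7) = -70)
v(-1, -10)*(I + t(1)) = (2*(-1)/(-11 - 10))*(-70 + 1) = (2*(-1)/(-21))*(-69) = (2*(-1)*(-1/21))*(-69) = (2/21)*(-69) = -46/7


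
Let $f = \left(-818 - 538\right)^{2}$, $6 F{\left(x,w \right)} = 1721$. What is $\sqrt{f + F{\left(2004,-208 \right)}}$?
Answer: $\frac{\sqrt{66204822}}{6} \approx 1356.1$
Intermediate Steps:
$F{\left(x,w \right)} = \frac{1721}{6}$ ($F{\left(x,w \right)} = \frac{1}{6} \cdot 1721 = \frac{1721}{6}$)
$f = 1838736$ ($f = \left(-1356\right)^{2} = 1838736$)
$\sqrt{f + F{\left(2004,-208 \right)}} = \sqrt{1838736 + \frac{1721}{6}} = \sqrt{\frac{11034137}{6}} = \frac{\sqrt{66204822}}{6}$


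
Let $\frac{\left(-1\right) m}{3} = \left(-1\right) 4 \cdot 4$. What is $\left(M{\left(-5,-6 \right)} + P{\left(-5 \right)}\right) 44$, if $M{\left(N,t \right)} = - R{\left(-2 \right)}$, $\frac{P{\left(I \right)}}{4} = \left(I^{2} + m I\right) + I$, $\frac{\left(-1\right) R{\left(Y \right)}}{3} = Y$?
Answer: $-38984$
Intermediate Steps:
$m = 48$ ($m = - 3 \left(-1\right) 4 \cdot 4 = - 3 \left(\left(-4\right) 4\right) = \left(-3\right) \left(-16\right) = 48$)
$R{\left(Y \right)} = - 3 Y$
$P{\left(I \right)} = 4 I^{2} + 196 I$ ($P{\left(I \right)} = 4 \left(\left(I^{2} + 48 I\right) + I\right) = 4 \left(I^{2} + 49 I\right) = 4 I^{2} + 196 I$)
$M{\left(N,t \right)} = -6$ ($M{\left(N,t \right)} = - \left(-3\right) \left(-2\right) = \left(-1\right) 6 = -6$)
$\left(M{\left(-5,-6 \right)} + P{\left(-5 \right)}\right) 44 = \left(-6 + 4 \left(-5\right) \left(49 - 5\right)\right) 44 = \left(-6 + 4 \left(-5\right) 44\right) 44 = \left(-6 - 880\right) 44 = \left(-886\right) 44 = -38984$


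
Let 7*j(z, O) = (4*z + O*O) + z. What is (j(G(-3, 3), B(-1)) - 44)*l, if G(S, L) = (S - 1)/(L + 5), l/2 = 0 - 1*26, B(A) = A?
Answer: 16094/7 ≈ 2299.1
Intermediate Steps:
l = -52 (l = 2*(0 - 1*26) = 2*(0 - 26) = 2*(-26) = -52)
G(S, L) = (-1 + S)/(5 + L)
j(z, O) = O²/7 + 5*z/7 (j(z, O) = ((4*z + O*O) + z)/7 = ((4*z + O²) + z)/7 = ((O² + 4*z) + z)/7 = (O² + 5*z)/7 = O²/7 + 5*z/7)
(j(G(-3, 3), B(-1)) - 44)*l = (((⅐)*(-1)² + 5*((-1 - 3)/(5 + 3))/7) - 44)*(-52) = (((⅐)*1 + 5*(-4/8)/7) - 44)*(-52) = ((⅐ + 5*((⅛)*(-4))/7) - 44)*(-52) = ((⅐ + (5/7)*(-½)) - 44)*(-52) = ((⅐ - 5/14) - 44)*(-52) = (-3/14 - 44)*(-52) = -619/14*(-52) = 16094/7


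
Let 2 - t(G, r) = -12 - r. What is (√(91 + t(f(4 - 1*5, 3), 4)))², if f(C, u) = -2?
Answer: 109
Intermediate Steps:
t(G, r) = 14 + r (t(G, r) = 2 - (-12 - r) = 2 + (12 + r) = 14 + r)
(√(91 + t(f(4 - 1*5, 3), 4)))² = (√(91 + (14 + 4)))² = (√(91 + 18))² = (√109)² = 109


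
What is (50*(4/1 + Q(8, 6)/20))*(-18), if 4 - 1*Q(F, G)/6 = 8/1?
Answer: -2520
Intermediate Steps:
Q(F, G) = -24 (Q(F, G) = 24 - 48/1 = 24 - 48 = -24)
(50*(4/1 + Q(8, 6)/20))*(-18) = (50*(4/1 - 24/20))*(-18) = (50*(4*1 - 24*1/20))*(-18) = (50*(4 - 6/5))*(-18) = (50*(14/5))*(-18) = 140*(-18) = -2520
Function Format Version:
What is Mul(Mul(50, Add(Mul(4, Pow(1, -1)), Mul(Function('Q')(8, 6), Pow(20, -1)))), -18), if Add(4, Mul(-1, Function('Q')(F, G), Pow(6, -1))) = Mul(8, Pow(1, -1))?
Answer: -2520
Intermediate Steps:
Function('Q')(F, G) = -24 (Function('Q')(F, G) = Add(24, Mul(-6, Mul(8, Pow(1, -1)))) = Add(24, Mul(-6, Mul(8, 1))) = Add(24, Mul(-6, 8)) = Add(24, -48) = -24)
Mul(Mul(50, Add(Mul(4, Pow(1, -1)), Mul(Function('Q')(8, 6), Pow(20, -1)))), -18) = Mul(Mul(50, Add(Mul(4, Pow(1, -1)), Mul(-24, Pow(20, -1)))), -18) = Mul(Mul(50, Add(Mul(4, 1), Mul(-24, Rational(1, 20)))), -18) = Mul(Mul(50, Add(4, Rational(-6, 5))), -18) = Mul(Mul(50, Rational(14, 5)), -18) = Mul(140, -18) = -2520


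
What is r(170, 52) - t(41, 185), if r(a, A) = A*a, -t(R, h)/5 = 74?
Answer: 9210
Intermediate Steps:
t(R, h) = -370 (t(R, h) = -5*74 = -370)
r(170, 52) - t(41, 185) = 52*170 - 1*(-370) = 8840 + 370 = 9210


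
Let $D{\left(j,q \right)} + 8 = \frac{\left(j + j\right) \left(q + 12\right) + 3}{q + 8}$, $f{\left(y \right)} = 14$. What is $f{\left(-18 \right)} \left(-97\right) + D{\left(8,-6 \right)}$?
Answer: $- \frac{2633}{2} \approx -1316.5$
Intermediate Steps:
$D{\left(j,q \right)} = -8 + \frac{3 + 2 j \left(12 + q\right)}{8 + q}$ ($D{\left(j,q \right)} = -8 + \frac{\left(j + j\right) \left(q + 12\right) + 3}{q + 8} = -8 + \frac{2 j \left(12 + q\right) + 3}{8 + q} = -8 + \frac{3 + 2 j \left(12 + q\right)}{8 + q}$)
$f{\left(-18 \right)} \left(-97\right) + D{\left(8,-6 \right)} = 14 \left(-97\right) + \frac{-61 - -48 + 24 \cdot 8 + 2 \cdot 8 \left(-6\right)}{8 - 6} = -1358 + \frac{-61 + 48 + 192 - 96}{2} = -1358 + \frac{1}{2} \cdot 83 = -1358 + \frac{83}{2} = - \frac{2633}{2}$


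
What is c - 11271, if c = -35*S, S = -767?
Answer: 15574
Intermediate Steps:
c = 26845 (c = -35*(-767) = 26845)
c - 11271 = 26845 - 11271 = 15574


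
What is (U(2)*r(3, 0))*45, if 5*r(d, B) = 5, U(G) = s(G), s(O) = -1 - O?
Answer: -135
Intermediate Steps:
U(G) = -1 - G
r(d, B) = 1 (r(d, B) = (⅕)*5 = 1)
(U(2)*r(3, 0))*45 = ((-1 - 1*2)*1)*45 = ((-1 - 2)*1)*45 = -3*1*45 = -3*45 = -135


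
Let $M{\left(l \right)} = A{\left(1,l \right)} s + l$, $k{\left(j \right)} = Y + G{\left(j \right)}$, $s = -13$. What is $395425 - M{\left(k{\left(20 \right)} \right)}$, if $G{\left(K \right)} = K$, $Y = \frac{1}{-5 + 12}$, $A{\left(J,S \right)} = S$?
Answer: $\frac{2769667}{7} \approx 3.9567 \cdot 10^{5}$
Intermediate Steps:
$Y = \frac{1}{7} \approx 0.14286$
$k{\left(j \right)} = \frac{1}{7} + j$
$M{\left(l \right)} = - 12 l$ ($M{\left(l \right)} = l \left(-13\right) + l = - 13 l + l = - 12 l$)
$395425 - M{\left(k{\left(20 \right)} \right)} = 395425 - - 12 \left(\frac{1}{7} + 20\right) = 395425 - \left(-12\right) \frac{141}{7} = 395425 - - \frac{1692}{7} = 395425 + \frac{1692}{7} = \frac{2769667}{7}$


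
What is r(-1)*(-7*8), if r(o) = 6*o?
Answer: 336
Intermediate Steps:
r(-1)*(-7*8) = (6*(-1))*(-7*8) = -6*(-56) = 336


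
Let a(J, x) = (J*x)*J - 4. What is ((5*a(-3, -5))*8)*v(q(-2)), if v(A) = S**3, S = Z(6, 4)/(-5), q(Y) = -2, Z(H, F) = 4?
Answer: 25088/25 ≈ 1003.5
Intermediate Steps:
S = -4/5 (S = 4/(-5) = 4*(-1/5) = -4/5 ≈ -0.80000)
a(J, x) = -4 + x*J**2 (a(J, x) = x*J**2 - 4 = -4 + x*J**2)
v(A) = -64/125 (v(A) = (-4/5)**3 = -64/125)
((5*a(-3, -5))*8)*v(q(-2)) = ((5*(-4 - 5*(-3)**2))*8)*(-64/125) = ((5*(-4 - 5*9))*8)*(-64/125) = ((5*(-4 - 45))*8)*(-64/125) = ((5*(-49))*8)*(-64/125) = -245*8*(-64/125) = -1960*(-64/125) = 25088/25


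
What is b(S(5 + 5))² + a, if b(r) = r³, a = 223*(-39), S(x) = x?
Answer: 991303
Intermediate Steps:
a = -8697
b(S(5 + 5))² + a = ((5 + 5)³)² - 8697 = (10³)² - 8697 = 1000² - 8697 = 1000000 - 8697 = 991303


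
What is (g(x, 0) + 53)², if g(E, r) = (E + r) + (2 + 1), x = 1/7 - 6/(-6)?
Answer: 160000/49 ≈ 3265.3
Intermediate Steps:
x = 8/7 (x = 1*(⅐) - 6*(-⅙) = ⅐ + 1 = 8/7 ≈ 1.1429)
g(E, r) = 3 + E + r (g(E, r) = (E + r) + 3 = 3 + E + r)
(g(x, 0) + 53)² = ((3 + 8/7 + 0) + 53)² = (29/7 + 53)² = (400/7)² = 160000/49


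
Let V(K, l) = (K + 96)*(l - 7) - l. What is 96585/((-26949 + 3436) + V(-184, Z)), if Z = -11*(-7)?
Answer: -19317/5950 ≈ -3.2466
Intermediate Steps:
Z = 77
V(K, l) = -l + (-7 + l)*(96 + K) (V(K, l) = (96 + K)*(-7 + l) - l = (-7 + l)*(96 + K) - l = -l + (-7 + l)*(96 + K))
96585/((-26949 + 3436) + V(-184, Z)) = 96585/((-26949 + 3436) + (-672 - 7*(-184) + 95*77 - 184*77)) = 96585/(-23513 + (-672 + 1288 + 7315 - 14168)) = 96585/(-23513 - 6237) = 96585/(-29750) = 96585*(-1/29750) = -19317/5950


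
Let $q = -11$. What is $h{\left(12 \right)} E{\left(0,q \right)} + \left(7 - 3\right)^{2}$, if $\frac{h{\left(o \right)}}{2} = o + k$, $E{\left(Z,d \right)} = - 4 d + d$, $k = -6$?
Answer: $412$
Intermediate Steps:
$E{\left(Z,d \right)} = - 3 d$
$h{\left(o \right)} = -12 + 2 o$ ($h{\left(o \right)} = 2 \left(o - 6\right) = 2 \left(-6 + o\right) = -12 + 2 o$)
$h{\left(12 \right)} E{\left(0,q \right)} + \left(7 - 3\right)^{2} = \left(-12 + 2 \cdot 12\right) \left(\left(-3\right) \left(-11\right)\right) + \left(7 - 3\right)^{2} = \left(-12 + 24\right) 33 + 4^{2} = 12 \cdot 33 + 16 = 396 + 16 = 412$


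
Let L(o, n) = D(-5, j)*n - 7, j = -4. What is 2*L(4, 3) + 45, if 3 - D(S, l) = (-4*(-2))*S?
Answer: 289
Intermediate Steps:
D(S, l) = 3 - 8*S (D(S, l) = 3 - (-4*(-2))*S = 3 - 8*S)
L(o, n) = -7 + 43*n (L(o, n) = (3 - 8*(-5))*n - 7 = (3 + 40)*n - 7 = 43*n - 7 = -7 + 43*n)
2*L(4, 3) + 45 = 2*(-7 + 43*3) + 45 = 2*(-7 + 129) + 45 = 2*122 + 45 = 244 + 45 = 289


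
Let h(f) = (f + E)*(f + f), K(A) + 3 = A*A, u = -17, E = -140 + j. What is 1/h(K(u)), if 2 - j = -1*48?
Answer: 1/112112 ≈ 8.9197e-6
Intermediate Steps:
j = 50 (j = 2 - (-1)*48 = 2 - 1*(-48) = 2 + 48 = 50)
E = -90 (E = -140 + 50 = -90)
K(A) = -3 + A² (K(A) = -3 + A*A = -3 + A²)
h(f) = 2*f*(-90 + f) (h(f) = (f - 90)*(f + f) = (-90 + f)*(2*f) = 2*f*(-90 + f))
1/h(K(u)) = 1/(2*(-3 + (-17)²)*(-90 + (-3 + (-17)²))) = 1/(2*(-3 + 289)*(-90 + (-3 + 289))) = 1/(2*286*(-90 + 286)) = 1/(2*286*196) = 1/112112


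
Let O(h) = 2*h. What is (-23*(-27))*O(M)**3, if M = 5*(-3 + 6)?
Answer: 16767000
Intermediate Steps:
M = 15 (M = 5*3 = 15)
(-23*(-27))*O(M)**3 = (-23*(-27))*(2*15)**3 = 621*30**3 = 621*27000 = 16767000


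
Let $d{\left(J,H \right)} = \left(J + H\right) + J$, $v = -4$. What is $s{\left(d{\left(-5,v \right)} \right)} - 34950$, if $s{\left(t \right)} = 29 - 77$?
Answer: $-34998$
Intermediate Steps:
$d{\left(J,H \right)} = H + 2 J$ ($d{\left(J,H \right)} = \left(H + J\right) + J = H + 2 J$)
$s{\left(t \right)} = -48$ ($s{\left(t \right)} = 29 - 77 = -48$)
$s{\left(d{\left(-5,v \right)} \right)} - 34950 = -48 - 34950 = -34998$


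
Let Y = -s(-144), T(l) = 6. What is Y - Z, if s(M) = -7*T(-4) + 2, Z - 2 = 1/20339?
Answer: 772881/20339 ≈ 38.000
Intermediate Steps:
Z = 40679/20339 (Z = 2 + 1/20339 = 40679/20339 ≈ 2.0000)
s(M) = -40 (s(M) = -7*6 + 2 = -42 + 2 = -40)
Y = 40 (Y = -1*(-40) = 40)
Y - Z = 40 - 1*40679/20339 = 40 - 40679/20339 = 772881/20339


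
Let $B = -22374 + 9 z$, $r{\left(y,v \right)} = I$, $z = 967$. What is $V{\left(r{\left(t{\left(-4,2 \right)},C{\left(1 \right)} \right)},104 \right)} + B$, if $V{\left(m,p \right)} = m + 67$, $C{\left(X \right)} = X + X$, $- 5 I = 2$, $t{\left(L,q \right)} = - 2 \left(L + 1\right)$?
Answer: $- \frac{68022}{5} \approx -13604.0$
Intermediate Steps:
$t{\left(L,q \right)} = -2 - 2 L$ ($t{\left(L,q \right)} = - 2 \left(1 + L\right) = -2 - 2 L$)
$I = - \frac{2}{5}$ ($I = \left(- \frac{1}{5}\right) 2 = - \frac{2}{5} \approx -0.4$)
$C{\left(X \right)} = 2 X$
$r{\left(y,v \right)} = - \frac{2}{5}$
$V{\left(m,p \right)} = 67 + m$
$B = -13671$ ($B = -22374 + 9 \cdot 967 = -22374 + 8703 = -13671$)
$V{\left(r{\left(t{\left(-4,2 \right)},C{\left(1 \right)} \right)},104 \right)} + B = \left(67 - \frac{2}{5}\right) - 13671 = \frac{333}{5} - 13671 = - \frac{68022}{5}$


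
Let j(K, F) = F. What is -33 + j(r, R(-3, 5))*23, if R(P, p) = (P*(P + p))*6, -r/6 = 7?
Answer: -861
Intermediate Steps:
r = -42 (r = -6*7 = -42)
R(P, p) = 6*P*(P + p)
-33 + j(r, R(-3, 5))*23 = -33 + (6*(-3)*(-3 + 5))*23 = -33 + (6*(-3)*2)*23 = -33 - 36*23 = -33 - 828 = -861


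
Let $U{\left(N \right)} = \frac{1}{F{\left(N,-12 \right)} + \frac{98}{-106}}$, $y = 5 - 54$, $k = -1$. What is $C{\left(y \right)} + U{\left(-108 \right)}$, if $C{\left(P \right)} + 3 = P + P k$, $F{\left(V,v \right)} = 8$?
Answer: $- \frac{1072}{375} \approx -2.8587$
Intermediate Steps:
$y = -49$ ($y = 5 - 54 = -49$)
$C{\left(P \right)} = -3$ ($C{\left(P \right)} = -3 + \left(P + P \left(-1\right)\right) = -3 + \left(P - P\right) = -3 + 0 = -3$)
$U{\left(N \right)} = \frac{53}{375}$ ($U{\left(N \right)} = \frac{1}{8 + \frac{98}{-106}} = \frac{1}{8 + 98 \left(- \frac{1}{106}\right)} = \frac{1}{8 - \frac{49}{53}} = \frac{1}{\frac{375}{53}} = \frac{53}{375}$)
$C{\left(y \right)} + U{\left(-108 \right)} = -3 + \frac{53}{375} = - \frac{1072}{375}$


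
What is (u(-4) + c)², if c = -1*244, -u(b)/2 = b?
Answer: 55696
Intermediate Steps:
u(b) = -2*b
c = -244
(u(-4) + c)² = (-2*(-4) - 244)² = (8 - 244)² = (-236)² = 55696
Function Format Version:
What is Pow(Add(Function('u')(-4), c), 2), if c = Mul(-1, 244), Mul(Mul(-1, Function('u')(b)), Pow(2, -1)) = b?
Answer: 55696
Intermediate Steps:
Function('u')(b) = Mul(-2, b)
c = -244
Pow(Add(Function('u')(-4), c), 2) = Pow(Add(Mul(-2, -4), -244), 2) = Pow(Add(8, -244), 2) = Pow(-236, 2) = 55696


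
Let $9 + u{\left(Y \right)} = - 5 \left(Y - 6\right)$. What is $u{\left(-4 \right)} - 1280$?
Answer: $-1239$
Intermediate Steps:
$u{\left(Y \right)} = 21 - 5 Y$ ($u{\left(Y \right)} = -9 - 5 \left(Y - 6\right) = -9 - 5 \left(-6 + Y\right) = -9 - \left(-30 + 5 Y\right) = 21 - 5 Y$)
$u{\left(-4 \right)} - 1280 = \left(21 - -20\right) - 1280 = \left(21 + 20\right) - 1280 = 41 - 1280 = -1239$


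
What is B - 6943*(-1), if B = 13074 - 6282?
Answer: 13735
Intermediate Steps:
B = 6792
B - 6943*(-1) = 6792 - 6943*(-1) = 6792 - 1*(-6943) = 6792 + 6943 = 13735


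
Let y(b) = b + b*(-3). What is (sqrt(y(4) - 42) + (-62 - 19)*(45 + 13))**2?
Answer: 22071154 - 46980*I*sqrt(2) ≈ 2.2071e+7 - 66440.0*I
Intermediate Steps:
y(b) = -2*b (y(b) = b - 3*b = -2*b)
(sqrt(y(4) - 42) + (-62 - 19)*(45 + 13))**2 = (sqrt(-2*4 - 42) + (-62 - 19)*(45 + 13))**2 = (sqrt(-8 - 42) - 81*58)**2 = (sqrt(-50) - 4698)**2 = (5*I*sqrt(2) - 4698)**2 = (-4698 + 5*I*sqrt(2))**2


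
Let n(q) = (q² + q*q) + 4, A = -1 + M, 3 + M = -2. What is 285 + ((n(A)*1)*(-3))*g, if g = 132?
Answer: -29811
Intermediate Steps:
M = -5 (M = -3 - 2 = -5)
A = -6 (A = -1 - 5 = -6)
n(q) = 4 + 2*q² (n(q) = (q² + q²) + 4 = 2*q² + 4 = 4 + 2*q²)
285 + ((n(A)*1)*(-3))*g = 285 + (((4 + 2*(-6)²)*1)*(-3))*132 = 285 + (((4 + 2*36)*1)*(-3))*132 = 285 + (((4 + 72)*1)*(-3))*132 = 285 + ((76*1)*(-3))*132 = 285 + (76*(-3))*132 = 285 - 228*132 = 285 - 30096 = -29811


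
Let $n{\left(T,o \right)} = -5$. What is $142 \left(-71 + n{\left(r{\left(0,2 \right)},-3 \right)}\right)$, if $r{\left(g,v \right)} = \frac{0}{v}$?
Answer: $-10792$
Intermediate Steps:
$r{\left(g,v \right)} = 0$
$142 \left(-71 + n{\left(r{\left(0,2 \right)},-3 \right)}\right) = 142 \left(-71 - 5\right) = 142 \left(-76\right) = -10792$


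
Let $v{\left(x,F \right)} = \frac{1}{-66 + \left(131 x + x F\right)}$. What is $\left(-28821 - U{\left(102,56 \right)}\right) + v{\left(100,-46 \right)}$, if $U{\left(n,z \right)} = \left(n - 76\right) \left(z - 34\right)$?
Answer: $- \frac{247900561}{8434} \approx -29393.0$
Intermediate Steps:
$U{\left(n,z \right)} = \left(-76 + n\right) \left(-34 + z\right)$
$v{\left(x,F \right)} = \frac{1}{-66 + 131 x + F x}$ ($v{\left(x,F \right)} = \frac{1}{-66 + \left(131 x + F x\right)} = \frac{1}{-66 + 131 x + F x}$)
$\left(-28821 - U{\left(102,56 \right)}\right) + v{\left(100,-46 \right)} = \left(-28821 - \left(2584 - 4256 - 3468 + 102 \cdot 56\right)\right) + \frac{1}{-66 + 131 \cdot 100 - 4600} = \left(-28821 - \left(2584 - 4256 - 3468 + 5712\right)\right) + \frac{1}{-66 + 13100 - 4600} = \left(-28821 - 572\right) + \frac{1}{8434} = -29393 + \frac{1}{8434} = - \frac{247900561}{8434}$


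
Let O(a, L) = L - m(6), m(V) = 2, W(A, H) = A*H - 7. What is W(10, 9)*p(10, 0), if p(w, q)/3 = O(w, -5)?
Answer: -1743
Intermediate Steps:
W(A, H) = -7 + A*H
O(a, L) = -2 + L (O(a, L) = L - 1*2 = L - 2 = -2 + L)
p(w, q) = -21 (p(w, q) = 3*(-2 - 5) = 3*(-7) = -21)
W(10, 9)*p(10, 0) = (-7 + 10*9)*(-21) = (-7 + 90)*(-21) = 83*(-21) = -1743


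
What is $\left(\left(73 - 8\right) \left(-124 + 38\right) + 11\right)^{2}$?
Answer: $31125241$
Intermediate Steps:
$\left(\left(73 - 8\right) \left(-124 + 38\right) + 11\right)^{2} = \left(65 \left(-86\right) + 11\right)^{2} = \left(-5590 + 11\right)^{2} = \left(-5579\right)^{2} = 31125241$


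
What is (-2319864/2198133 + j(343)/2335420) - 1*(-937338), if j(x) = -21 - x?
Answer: 17434344127512563/18599868735 ≈ 9.3734e+5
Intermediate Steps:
(-2319864/2198133 + j(343)/2335420) - 1*(-937338) = (-2319864/2198133 + (-21 - 1*343)/2335420) - 1*(-937338) = (-2319864*1/2198133 + (-21 - 343)*(1/2335420)) + 937338 = (-773288/732711 - 364*1/2335420) + 937338 = (-773288/732711 - 91/583855) + 937338 = -19632814867/18599868735 + 937338 = 17434344127512563/18599868735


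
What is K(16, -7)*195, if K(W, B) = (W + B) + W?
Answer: 4875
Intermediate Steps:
K(W, B) = B + 2*W (K(W, B) = (B + W) + W = B + 2*W)
K(16, -7)*195 = (-7 + 2*16)*195 = (-7 + 32)*195 = 25*195 = 4875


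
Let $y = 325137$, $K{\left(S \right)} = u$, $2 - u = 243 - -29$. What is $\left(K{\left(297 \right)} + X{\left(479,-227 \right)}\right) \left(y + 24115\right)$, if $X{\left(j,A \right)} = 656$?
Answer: $134811272$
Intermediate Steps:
$u = -270$ ($u = 2 - \left(243 - -29\right) = 2 - \left(243 + 29\right) = 2 - 272 = -270$)
$K{\left(S \right)} = -270$
$\left(K{\left(297 \right)} + X{\left(479,-227 \right)}\right) \left(y + 24115\right) = \left(-270 + 656\right) \left(325137 + 24115\right) = 386 \cdot 349252 = 134811272$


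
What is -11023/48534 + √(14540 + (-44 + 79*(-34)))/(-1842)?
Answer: -11023/48534 - √11810/1842 ≈ -0.28612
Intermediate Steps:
-11023/48534 + √(14540 + (-44 + 79*(-34)))/(-1842) = -11023*1/48534 + √(14540 + (-44 - 2686))*(-1/1842) = -11023/48534 + √(14540 - 2730)*(-1/1842) = -11023/48534 + √11810*(-1/1842) = -11023/48534 - √11810/1842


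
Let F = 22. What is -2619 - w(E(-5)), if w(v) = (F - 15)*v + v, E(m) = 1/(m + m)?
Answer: -13091/5 ≈ -2618.2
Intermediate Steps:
E(m) = 1/(2*m)
w(v) = 8*v (w(v) = (22 - 15)*v + v = 7*v + v = 8*v)
-2619 - w(E(-5)) = -2619 - 8*(1/2)/(-5) = -2619 - 8*(1/2)*(-1/5) = -2619 - 8*(-1)/10 = -2619 - 1*(-4/5) = -2619 + 4/5 = -13091/5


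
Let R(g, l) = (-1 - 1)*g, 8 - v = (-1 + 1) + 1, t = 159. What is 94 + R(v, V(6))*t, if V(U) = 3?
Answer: -2132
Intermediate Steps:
v = 7 (v = 8 - ((-1 + 1) + 1) = 8 - (0 + 1) = 8 - 1*1 = 8 - 1 = 7)
R(g, l) = -2*g
94 + R(v, V(6))*t = 94 - 2*7*159 = 94 - 14*159 = 94 - 2226 = -2132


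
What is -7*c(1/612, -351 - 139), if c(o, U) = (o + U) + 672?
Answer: -779695/612 ≈ -1274.0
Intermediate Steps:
c(o, U) = 672 + U + o (c(o, U) = (U + o) + 672 = 672 + U + o)
-7*c(1/612, -351 - 139) = -7*(672 + (-351 - 139) + 1/612) = -7*(672 - 490 + 1/612) = -7*111385/612 = -779695/612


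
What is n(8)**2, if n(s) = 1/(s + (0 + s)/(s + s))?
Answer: 4/289 ≈ 0.013841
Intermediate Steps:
n(s) = 1/(1/2 + s) (n(s) = 1/(s + s/((2*s))) = 1/(s + s*(1/(2*s))) = 1/(s + 1/2) = 1/(1/2 + s))
n(8)**2 = (2/(1 + 2*8))**2 = (2/(1 + 16))**2 = (2/17)**2 = 4/289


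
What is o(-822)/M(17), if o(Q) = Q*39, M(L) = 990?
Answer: -1781/55 ≈ -32.382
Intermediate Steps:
o(Q) = 39*Q
o(-822)/M(17) = (39*(-822))/990 = -32058*1/990 = -1781/55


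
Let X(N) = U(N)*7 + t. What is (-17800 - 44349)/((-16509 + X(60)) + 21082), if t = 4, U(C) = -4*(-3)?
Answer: -62149/4661 ≈ -13.334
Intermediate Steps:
U(C) = 12
X(N) = 88 (X(N) = 12*7 + 4 = 84 + 4 = 88)
(-17800 - 44349)/((-16509 + X(60)) + 21082) = (-17800 - 44349)/((-16509 + 88) + 21082) = -62149/(-16421 + 21082) = -62149/4661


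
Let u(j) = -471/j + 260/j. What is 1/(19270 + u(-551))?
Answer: 551/10617981 ≈ 5.1893e-5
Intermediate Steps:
u(j) = -211/j
1/(19270 + u(-551)) = 1/(19270 - 211/(-551)) = 1/(19270 - 211*(-1/551)) = 1/(19270 + 211/551) = 1/(10617981/551) = 551/10617981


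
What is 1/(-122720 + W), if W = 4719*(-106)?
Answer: -1/622934 ≈ -1.6053e-6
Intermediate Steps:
W = -500214
1/(-122720 + W) = 1/(-122720 - 500214) = 1/(-622934) = -1/622934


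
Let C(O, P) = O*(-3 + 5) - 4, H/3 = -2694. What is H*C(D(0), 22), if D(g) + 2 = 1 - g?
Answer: 48492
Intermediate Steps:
H = -8082 (H = 3*(-2694) = -8082)
D(g) = -1 - g (D(g) = -2 + (1 - g) = -1 - g)
C(O, P) = -4 + 2*O (C(O, P) = O*2 - 4 = 2*O - 4 = -4 + 2*O)
H*C(D(0), 22) = -8082*(-4 + 2*(-1 - 1*0)) = -8082*(-4 + 2*(-1 + 0)) = -8082*(-4 + 2*(-1)) = -8082*(-4 - 2) = -8082*(-6) = 48492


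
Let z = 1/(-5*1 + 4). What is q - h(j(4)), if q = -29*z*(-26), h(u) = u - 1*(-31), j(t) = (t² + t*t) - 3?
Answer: -814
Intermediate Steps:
j(t) = -3 + 2*t² (j(t) = (t² + t²) - 3 = 2*t² - 3 = -3 + 2*t²)
h(u) = 31 + u (h(u) = u + 31 = 31 + u)
z = -1 (z = 1/(-5 + 4) = 1/(-1) = -1)
q = -754 (q = -29*(-1)*(-26) = 29*(-26) = -754)
q - h(j(4)) = -754 - (31 + (-3 + 2*4²)) = -754 - (31 + (-3 + 2*16)) = -754 - (31 + (-3 + 32)) = -754 - (31 + 29) = -754 - 1*60 = -754 - 60 = -814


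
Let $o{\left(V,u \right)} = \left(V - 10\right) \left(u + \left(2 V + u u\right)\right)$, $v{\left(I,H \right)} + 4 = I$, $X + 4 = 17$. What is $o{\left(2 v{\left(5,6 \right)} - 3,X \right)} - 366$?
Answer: $-2346$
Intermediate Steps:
$X = 13$ ($X = -4 + 17 = 13$)
$v{\left(I,H \right)} = -4 + I$
$o{\left(V,u \right)} = \left(-10 + V\right) \left(u + u^{2} + 2 V\right)$ ($o{\left(V,u \right)} = \left(-10 + V\right) \left(u + \left(2 V + u^{2}\right)\right) = \left(-10 + V\right) \left(u + \left(u^{2} + 2 V\right)\right) = \left(-10 + V\right) \left(u + u^{2} + 2 V\right)$)
$o{\left(2 v{\left(5,6 \right)} - 3,X \right)} - 366 = \left(- 20 \left(2 \left(-4 + 5\right) - 3\right) - 130 - 10 \cdot 13^{2} + 2 \left(2 \left(-4 + 5\right) - 3\right)^{2} + \left(2 \left(-4 + 5\right) - 3\right) 13 + \left(2 \left(-4 + 5\right) - 3\right) 13^{2}\right) - 366 = \left(- 20 \left(2 \cdot 1 - 3\right) - 130 - 1690 + 2 \left(2 \cdot 1 - 3\right)^{2} + \left(2 \cdot 1 - 3\right) 13 + \left(2 \cdot 1 - 3\right) 169\right) - 366 = \left(- 20 \left(2 - 3\right) - 130 - 1690 + 2 \left(2 - 3\right)^{2} + \left(2 - 3\right) 13 + \left(2 - 3\right) 169\right) - 366 = \left(\left(-20\right) \left(-1\right) - 130 - 1690 + 2 \left(-1\right)^{2} - 13 - 169\right) - 366 = \left(20 - 130 - 1690 + 2 \cdot 1 - 13 - 169\right) - 366 = \left(20 - 130 - 1690 + 2 - 13 - 169\right) - 366 = -1980 - 366 = -2346$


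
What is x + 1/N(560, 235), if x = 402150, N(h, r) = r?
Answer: 94505251/235 ≈ 4.0215e+5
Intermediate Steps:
x + 1/N(560, 235) = 402150 + 1/235 = 94505251/235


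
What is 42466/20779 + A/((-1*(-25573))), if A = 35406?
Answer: 1821684292/531381367 ≈ 3.4282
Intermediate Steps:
42466/20779 + A/((-1*(-25573))) = 42466/20779 + 35406/((-1*(-25573))) = 42466*(1/20779) + 35406/25573 = 42466/20779 + 35406*(1/25573) = 42466/20779 + 35406/25573 = 1821684292/531381367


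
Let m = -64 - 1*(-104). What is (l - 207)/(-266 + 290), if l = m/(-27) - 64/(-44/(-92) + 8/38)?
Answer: -2449465/195048 ≈ -12.558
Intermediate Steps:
m = 40 (m = -64 + 104 = 40)
l = -767176/8127 (l = 40/(-27) - 64/(-44/(-92) + 8/38) = 40*(-1/27) - 64/(-44*(-1/92) + 8*(1/38)) = -40/27 - 64/(11/23 + 4/19) = -40/27 - 64/301/437 = -40/27 - 64*437/301 = -40/27 - 27968/301 = -767176/8127 ≈ -94.398)
(l - 207)/(-266 + 290) = (-767176/8127 - 207)/(-266 + 290) = -2449465/8127/24 = -2449465/8127*1/24 = -2449465/195048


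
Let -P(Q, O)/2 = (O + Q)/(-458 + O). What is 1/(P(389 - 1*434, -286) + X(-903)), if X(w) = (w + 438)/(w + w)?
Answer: -111972/70801 ≈ -1.5815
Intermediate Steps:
P(Q, O) = -2*(O + Q)/(-458 + O)
X(w) = (438 + w)/(2*w) (X(w) = (438 + w)/((2*w)) = (438 + w)*(1/(2*w)) = (438 + w)/(2*w))
1/(P(389 - 1*434, -286) + X(-903)) = 1/(2*(-1*(-286) - (389 - 1*434))/(-458 - 286) + (½)*(438 - 903)/(-903)) = 1/(2*(286 - (389 - 434))/(-744) + (½)*(-1/903)*(-465)) = 1/(2*(-1/744)*(286 - 1*(-45)) + 155/602) = 1/(2*(-1/744)*(286 + 45) + 155/602) = 1/(2*(-1/744)*331 + 155/602) = 1/(-331/372 + 155/602) = 1/(-70801/111972) = -111972/70801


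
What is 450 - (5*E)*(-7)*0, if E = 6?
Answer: 450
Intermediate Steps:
450 - (5*E)*(-7)*0 = 450 - (5*6)*(-7)*0 = 450 - 30*(-7)*0 = 450 - (-210)*0 = 450 - 1*0 = 450 + 0 = 450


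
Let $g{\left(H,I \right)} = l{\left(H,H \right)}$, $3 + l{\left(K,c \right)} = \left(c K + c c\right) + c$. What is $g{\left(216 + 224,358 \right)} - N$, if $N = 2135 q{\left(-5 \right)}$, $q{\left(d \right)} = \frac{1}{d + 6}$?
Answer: $385502$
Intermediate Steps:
$l{\left(K,c \right)} = -3 + c + c^{2} + K c$ ($l{\left(K,c \right)} = -3 + \left(\left(c K + c c\right) + c\right) = -3 + \left(\left(K c + c^{2}\right) + c\right) = -3 + \left(\left(c^{2} + K c\right) + c\right) = -3 + \left(c + c^{2} + K c\right) = -3 + c + c^{2} + K c$)
$g{\left(H,I \right)} = -3 + H + 2 H^{2}$ ($g{\left(H,I \right)} = -3 + H + H^{2} + H H = -3 + H + H^{2} + H^{2} = -3 + H + 2 H^{2}$)
$q{\left(d \right)} = \frac{1}{6 + d}$
$N = 2135$ ($N = \frac{2135}{6 - 5} = \frac{2135}{1} = 2135 \cdot 1 = 2135$)
$g{\left(216 + 224,358 \right)} - N = \left(-3 + \left(216 + 224\right) + 2 \left(216 + 224\right)^{2}\right) - 2135 = \left(-3 + 440 + 2 \cdot 440^{2}\right) - 2135 = \left(-3 + 440 + 2 \cdot 193600\right) - 2135 = \left(-3 + 440 + 387200\right) - 2135 = 387637 - 2135 = 385502$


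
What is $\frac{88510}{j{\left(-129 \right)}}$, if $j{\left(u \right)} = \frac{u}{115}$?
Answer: $- \frac{10178650}{129} \approx -78904.0$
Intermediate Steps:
$j{\left(u \right)} = \frac{u}{115}$ ($j{\left(u \right)} = u \frac{1}{115} = \frac{u}{115}$)
$\frac{88510}{j{\left(-129 \right)}} = \frac{88510}{\frac{1}{115} \left(-129\right)} = \frac{88510}{- \frac{129}{115}} = 88510 \left(- \frac{115}{129}\right) = - \frac{10178650}{129}$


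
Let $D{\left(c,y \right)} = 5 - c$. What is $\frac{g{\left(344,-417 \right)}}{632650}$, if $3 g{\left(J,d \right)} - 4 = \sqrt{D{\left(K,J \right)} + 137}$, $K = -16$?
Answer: $\frac{2}{948975} + \frac{\sqrt{158}}{1897950} \approx 8.7304 \cdot 10^{-6}$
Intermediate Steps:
$g{\left(J,d \right)} = \frac{4}{3} + \frac{\sqrt{158}}{3}$ ($g{\left(J,d \right)} = \frac{4}{3} + \frac{\sqrt{\left(5 - -16\right) + 137}}{3} = \frac{4}{3} + \frac{\sqrt{\left(5 + 16\right) + 137}}{3} = \frac{4}{3} + \frac{\sqrt{21 + 137}}{3} = \frac{4}{3} + \frac{\sqrt{158}}{3}$)
$\frac{g{\left(344,-417 \right)}}{632650} = \frac{\frac{4}{3} + \frac{\sqrt{158}}{3}}{632650} = \left(\frac{4}{3} + \frac{\sqrt{158}}{3}\right) \frac{1}{632650} = \frac{2}{948975} + \frac{\sqrt{158}}{1897950}$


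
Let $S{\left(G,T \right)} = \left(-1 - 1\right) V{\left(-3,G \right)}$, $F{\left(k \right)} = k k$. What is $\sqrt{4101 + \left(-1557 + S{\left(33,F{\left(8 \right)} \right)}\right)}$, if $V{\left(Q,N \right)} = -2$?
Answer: $14 \sqrt{13} \approx 50.478$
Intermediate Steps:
$F{\left(k \right)} = k^{2}$
$S{\left(G,T \right)} = 4$ ($S{\left(G,T \right)} = \left(-1 - 1\right) \left(-2\right) = \left(-2\right) \left(-2\right) = 4$)
$\sqrt{4101 + \left(-1557 + S{\left(33,F{\left(8 \right)} \right)}\right)} = \sqrt{4101 + \left(-1557 + 4\right)} = \sqrt{4101 - 1553} = \sqrt{2548} = 14 \sqrt{13}$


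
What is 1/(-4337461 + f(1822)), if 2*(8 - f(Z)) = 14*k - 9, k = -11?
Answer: -2/8674743 ≈ -2.3055e-7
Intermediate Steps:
f(Z) = 179/2 (f(Z) = 8 - (14*(-11) - 9)/2 = 8 - (-154 - 9)/2 = 8 - 1/2*(-163) = 8 + 163/2 = 179/2)
1/(-4337461 + f(1822)) = 1/(-4337461 + 179/2) = 1/(-8674743/2) = -2/8674743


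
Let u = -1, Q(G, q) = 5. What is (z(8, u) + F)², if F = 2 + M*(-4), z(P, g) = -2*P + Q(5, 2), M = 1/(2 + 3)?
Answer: 2401/25 ≈ 96.040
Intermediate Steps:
M = ⅕ (M = 1/5 = ⅕ ≈ 0.20000)
z(P, g) = 5 - 2*P (z(P, g) = -2*P + 5 = 5 - 2*P)
F = 6/5 (F = 2 + (⅕)*(-4) = 2 - ⅘ = 6/5 ≈ 1.2000)
(z(8, u) + F)² = ((5 - 2*8) + 6/5)² = ((5 - 16) + 6/5)² = (-11 + 6/5)² = (-49/5)² = 2401/25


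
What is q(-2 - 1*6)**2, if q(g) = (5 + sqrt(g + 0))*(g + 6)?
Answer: 68 + 80*I*sqrt(2) ≈ 68.0 + 113.14*I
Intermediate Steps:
q(g) = (5 + sqrt(g))*(6 + g)
q(-2 - 1*6)**2 = (30 + (-2 - 1*6)**(3/2) + 5*(-2 - 1*6) + 6*sqrt(-2 - 1*6))**2 = (30 + (-2 - 6)**(3/2) + 5*(-2 - 6) + 6*sqrt(-2 - 6))**2 = (30 + (-8)**(3/2) + 5*(-8) + 6*sqrt(-8))**2 = (30 - 16*I*sqrt(2) - 40 + 6*(2*I*sqrt(2)))**2 = (30 - 16*I*sqrt(2) - 40 + 12*I*sqrt(2))**2 = (-10 - 4*I*sqrt(2))**2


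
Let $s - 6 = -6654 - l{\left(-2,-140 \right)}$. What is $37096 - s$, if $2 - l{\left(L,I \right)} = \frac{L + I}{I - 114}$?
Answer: $\frac{5555671}{127} \approx 43745.0$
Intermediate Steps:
$l{\left(L,I \right)} = 2 - \frac{I + L}{-114 + I}$ ($l{\left(L,I \right)} = 2 - \frac{L + I}{I - 114} = 2 - \frac{I + L}{-114 + I}$)
$s = - \frac{844479}{127}$ ($s = 6 - \left(6654 + \frac{-228 - 140 - -2}{-114 - 140}\right) = 6 - \left(6654 + \frac{-228 - 140 + 2}{-254}\right) = 6 - \left(6654 - - \frac{183}{127}\right) = 6 - \frac{845241}{127} = - \frac{844479}{127} \approx -6649.4$)
$37096 - s = 37096 - - \frac{844479}{127} = 37096 + \frac{844479}{127} = \frac{5555671}{127}$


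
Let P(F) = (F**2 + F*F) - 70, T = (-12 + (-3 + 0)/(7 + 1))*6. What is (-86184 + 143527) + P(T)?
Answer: 546393/8 ≈ 68299.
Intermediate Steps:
T = -297/4 (T = (-12 - 3/8)*6 = -99/8*6 = -297/4 ≈ -74.250)
P(F) = -70 + 2*F**2 (P(F) = (F**2 + F**2) - 70 = 2*F**2 - 70 = -70 + 2*F**2)
(-86184 + 143527) + P(T) = (-86184 + 143527) + (-70 + 2*(-297/4)**2) = 57343 + (-70 + 2*(88209/16)) = 57343 + (-70 + 88209/8) = 57343 + 87649/8 = 546393/8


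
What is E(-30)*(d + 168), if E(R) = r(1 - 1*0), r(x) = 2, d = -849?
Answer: -1362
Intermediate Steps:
E(R) = 2
E(-30)*(d + 168) = 2*(-849 + 168) = 2*(-681) = -1362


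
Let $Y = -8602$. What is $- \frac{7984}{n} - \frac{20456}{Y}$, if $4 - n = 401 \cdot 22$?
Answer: $\frac{62264844}{18963109} \approx 3.2835$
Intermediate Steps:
$n = -8818$ ($n = 4 - 401 \cdot 22 = 4 - 8822 = -8818$)
$- \frac{7984}{n} - \frac{20456}{Y} = - \frac{7984}{-8818} - \frac{20456}{-8602} = \left(-7984\right) \left(- \frac{1}{8818}\right) - - \frac{10228}{4301} = \frac{3992}{4409} + \frac{10228}{4301} = \frac{62264844}{18963109}$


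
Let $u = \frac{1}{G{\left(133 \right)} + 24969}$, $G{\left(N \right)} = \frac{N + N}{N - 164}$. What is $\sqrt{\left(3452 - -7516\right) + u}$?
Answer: $\frac{\sqrt{6566812045829035}}{773773} \approx 104.73$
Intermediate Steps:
$G{\left(N \right)} = \frac{2 N}{-164 + N}$
$u = \frac{31}{773773}$ ($u = \frac{1}{2 \cdot 133 \frac{1}{-164 + 133} + 24969} = \frac{1}{2 \cdot 133 \frac{1}{-31} + 24969} = \frac{1}{2 \cdot 133 \left(- \frac{1}{31}\right) + 24969} = \frac{1}{- \frac{266}{31} + 24969} = \frac{1}{\frac{773773}{31}} = \frac{31}{773773} \approx 4.0063 \cdot 10^{-5}$)
$\sqrt{\left(3452 - -7516\right) + u} = \sqrt{\left(3452 - -7516\right) + \frac{31}{773773}} = \sqrt{\left(3452 + 7516\right) + \frac{31}{773773}} = \sqrt{10968 + \frac{31}{773773}} = \sqrt{\frac{8486742295}{773773}} = \frac{\sqrt{6566812045829035}}{773773}$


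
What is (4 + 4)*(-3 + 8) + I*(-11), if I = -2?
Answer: 62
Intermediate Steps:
(4 + 4)*(-3 + 8) + I*(-11) = (4 + 4)*(-3 + 8) - 2*(-11) = 8*5 + 22 = 40 + 22 = 62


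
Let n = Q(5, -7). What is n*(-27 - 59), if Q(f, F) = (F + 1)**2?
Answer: -3096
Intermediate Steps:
Q(f, F) = (1 + F)**2
n = 36 (n = (1 - 7)**2 = (-6)**2 = 36)
n*(-27 - 59) = 36*(-27 - 59) = 36*(-86) = -3096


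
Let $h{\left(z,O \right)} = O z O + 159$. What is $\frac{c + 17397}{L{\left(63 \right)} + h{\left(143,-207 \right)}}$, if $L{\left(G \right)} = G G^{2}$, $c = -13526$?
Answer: $\frac{3871}{6377613} \approx 0.00060697$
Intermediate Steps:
$h{\left(z,O \right)} = 159 + z O^{2}$ ($h{\left(z,O \right)} = z O^{2} + 159 = 159 + z O^{2}$)
$L{\left(G \right)} = G^{3}$
$\frac{c + 17397}{L{\left(63 \right)} + h{\left(143,-207 \right)}} = \frac{-13526 + 17397}{63^{3} + \left(159 + 143 \left(-207\right)^{2}\right)} = \frac{3871}{250047 + \left(159 + 143 \cdot 42849\right)} = \frac{3871}{250047 + \left(159 + 6127407\right)} = \frac{3871}{250047 + 6127566} = \frac{3871}{6377613}$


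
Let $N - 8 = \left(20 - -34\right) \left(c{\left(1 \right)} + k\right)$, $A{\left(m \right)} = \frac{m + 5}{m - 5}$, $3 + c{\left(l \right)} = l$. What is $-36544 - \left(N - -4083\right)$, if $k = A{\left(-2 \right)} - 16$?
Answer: $- \frac{277479}{7} \approx -39640.0$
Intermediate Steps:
$c{\left(l \right)} = -3 + l$
$A{\left(m \right)} = \frac{5 + m}{-5 + m}$
$k = - \frac{115}{7}$ ($k = \frac{5 - 2}{-5 - 2} - 16 = \frac{1}{-7} \cdot 3 - 16 = \left(- \frac{1}{7}\right) 3 - 16 = - \frac{3}{7} - 16 = - \frac{115}{7} \approx -16.429$)
$N = - \frac{6910}{7}$ ($N = 8 + \left(20 - -34\right) \left(\left(-3 + 1\right) - \frac{115}{7}\right) = 8 + \left(20 + 34\right) \left(-2 - \frac{115}{7}\right) = 8 + 54 \left(- \frac{129}{7}\right) = 8 - \frac{6966}{7} = - \frac{6910}{7} \approx -987.14$)
$-36544 - \left(N - -4083\right) = -36544 - \left(- \frac{6910}{7} - -4083\right) = -36544 - \left(- \frac{6910}{7} + 4083\right) = -36544 - \frac{21671}{7} = - \frac{277479}{7}$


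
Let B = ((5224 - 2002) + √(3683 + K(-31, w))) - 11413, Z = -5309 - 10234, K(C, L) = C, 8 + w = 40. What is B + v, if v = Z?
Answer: -23734 + 2*√913 ≈ -23674.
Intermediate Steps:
w = 32 (w = -8 + 40 = 32)
Z = -15543
v = -15543
B = -8191 + 2*√913 (B = ((5224 - 2002) + √(3683 - 31)) - 11413 = (3222 + √3652) - 11413 = (3222 + 2*√913) - 11413 = -8191 + 2*√913 ≈ -8130.6)
B + v = (-8191 + 2*√913) - 15543 = -23734 + 2*√913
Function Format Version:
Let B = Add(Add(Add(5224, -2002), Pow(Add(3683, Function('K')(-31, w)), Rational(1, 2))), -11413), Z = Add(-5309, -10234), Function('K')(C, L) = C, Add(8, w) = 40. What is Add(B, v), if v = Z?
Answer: Add(-23734, Mul(2, Pow(913, Rational(1, 2)))) ≈ -23674.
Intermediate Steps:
w = 32 (w = Add(-8, 40) = 32)
Z = -15543
v = -15543
B = Add(-8191, Mul(2, Pow(913, Rational(1, 2)))) (B = Add(Add(Add(5224, -2002), Pow(Add(3683, -31), Rational(1, 2))), -11413) = Add(Add(3222, Pow(3652, Rational(1, 2))), -11413) = Add(Add(3222, Mul(2, Pow(913, Rational(1, 2)))), -11413) = Add(-8191, Mul(2, Pow(913, Rational(1, 2)))) ≈ -8130.6)
Add(B, v) = Add(Add(-8191, Mul(2, Pow(913, Rational(1, 2)))), -15543) = Add(-23734, Mul(2, Pow(913, Rational(1, 2))))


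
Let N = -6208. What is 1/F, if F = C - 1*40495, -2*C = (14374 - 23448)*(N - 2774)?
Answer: -1/40791829 ≈ -2.4515e-8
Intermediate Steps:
C = -40751334 (C = -(14374 - 23448)*(-6208 - 2774)/2 = -(-4537)*(-8982) = -½*81502668 = -40751334)
F = -40791829 (F = -40751334 - 1*40495 = -40751334 - 40495 = -40791829)
1/F = 1/(-40791829) = -1/40791829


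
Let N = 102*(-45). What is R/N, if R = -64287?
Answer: 2381/170 ≈ 14.006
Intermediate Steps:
N = -4590
R/N = -64287/(-4590) = -64287*(-1/4590) = 2381/170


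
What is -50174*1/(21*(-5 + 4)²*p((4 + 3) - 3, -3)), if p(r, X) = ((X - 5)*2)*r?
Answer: 25087/672 ≈ 37.332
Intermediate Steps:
p(r, X) = r*(-10 + 2*X) (p(r, X) = ((-5 + X)*2)*r = (-10 + 2*X)*r = r*(-10 + 2*X))
-50174*1/(21*(-5 + 4)²*p((4 + 3) - 3, -3)) = -50174*1/(42*(-5 - 3)*(-5 + 4)²*((4 + 3) - 3)) = -50174*(-1/(336*(7 - 3))) = -50174/((21*(2*4*(-8)))*1) = -50174/((21*(-64))*1) = -50174/((-1344*1)) = -50174/(-1344) = -50174*(-1/1344) = 25087/672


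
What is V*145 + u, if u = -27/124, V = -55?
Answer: -988927/124 ≈ -7975.2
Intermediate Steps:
u = -27/124 (u = -27*1/124 = -27/124 ≈ -0.21774)
V*145 + u = -55*145 - 27/124 = -7975 - 27/124 = -988927/124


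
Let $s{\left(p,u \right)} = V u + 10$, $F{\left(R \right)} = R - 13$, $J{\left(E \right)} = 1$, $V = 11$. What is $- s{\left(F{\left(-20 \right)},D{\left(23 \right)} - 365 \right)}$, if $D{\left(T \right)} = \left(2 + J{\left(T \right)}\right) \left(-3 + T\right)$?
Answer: $3345$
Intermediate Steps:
$D{\left(T \right)} = -9 + 3 T$ ($D{\left(T \right)} = \left(2 + 1\right) \left(-3 + T\right) = 3 \left(-3 + T\right) = -9 + 3 T$)
$F{\left(R \right)} = -13 + R$ ($F{\left(R \right)} = R - 13 = -13 + R$)
$s{\left(p,u \right)} = 10 + 11 u$ ($s{\left(p,u \right)} = 11 u + 10 = 10 + 11 u$)
$- s{\left(F{\left(-20 \right)},D{\left(23 \right)} - 365 \right)} = - (10 + 11 \left(\left(-9 + 3 \cdot 23\right) - 365\right)) = - (10 + 11 \left(\left(-9 + 69\right) - 365\right)) = - (10 + 11 \left(60 - 365\right)) = - (10 + 11 \left(-305\right)) = - (10 - 3355) = \left(-1\right) \left(-3345\right) = 3345$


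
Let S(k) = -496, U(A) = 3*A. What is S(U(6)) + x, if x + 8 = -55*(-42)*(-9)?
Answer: -21294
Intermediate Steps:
x = -20798 (x = -8 - 55*(-42)*(-9) = -8 + 2310*(-9) = -8 - 20790 = -20798)
S(U(6)) + x = -496 - 20798 = -21294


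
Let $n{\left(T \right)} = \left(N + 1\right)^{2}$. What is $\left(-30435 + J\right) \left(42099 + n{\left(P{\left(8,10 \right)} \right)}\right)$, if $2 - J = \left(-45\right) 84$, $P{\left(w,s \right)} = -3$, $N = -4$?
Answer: $-1122304524$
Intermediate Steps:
$n{\left(T \right)} = 9$ ($n{\left(T \right)} = \left(-4 + 1\right)^{2} = \left(-3\right)^{2} = 9$)
$J = 3782$ ($J = 2 - \left(-45\right) 84 = 2 - -3780 = 2 + 3780 = 3782$)
$\left(-30435 + J\right) \left(42099 + n{\left(P{\left(8,10 \right)} \right)}\right) = \left(-30435 + 3782\right) \left(42099 + 9\right) = \left(-26653\right) 42108 = -1122304524$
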